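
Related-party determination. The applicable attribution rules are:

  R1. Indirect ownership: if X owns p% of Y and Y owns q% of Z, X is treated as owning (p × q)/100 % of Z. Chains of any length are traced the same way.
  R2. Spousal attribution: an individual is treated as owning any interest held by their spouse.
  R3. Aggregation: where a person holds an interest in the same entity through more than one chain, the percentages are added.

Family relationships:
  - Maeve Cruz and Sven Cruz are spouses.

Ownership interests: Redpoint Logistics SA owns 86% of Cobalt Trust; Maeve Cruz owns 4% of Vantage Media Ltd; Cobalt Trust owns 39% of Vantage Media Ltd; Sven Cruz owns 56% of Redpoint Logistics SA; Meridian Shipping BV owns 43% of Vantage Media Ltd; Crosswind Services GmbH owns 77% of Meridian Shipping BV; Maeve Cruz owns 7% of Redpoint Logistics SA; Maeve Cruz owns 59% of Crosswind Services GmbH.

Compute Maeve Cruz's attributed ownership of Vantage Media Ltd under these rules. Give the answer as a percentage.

44.6651%

By spousal attribution (R2), Maeve Cruz is treated as also owning Sven Cruz's interest in Redpoint Logistics SA, giving 7% + 56% = 63%.
Chain via Redpoint Logistics SA → Cobalt Trust (R1): 63% × 86% × 39% = 21.1302% of Vantage Media Ltd.
Chain via Crosswind Services GmbH → Meridian Shipping BV (R1): 59% × 77% × 43% = 19.5349% of Vantage Media Ltd.
Direct interest in Vantage Media Ltd: 4%.
Aggregating (R3): 21.1302% + 19.5349% + 4% = 44.6651%.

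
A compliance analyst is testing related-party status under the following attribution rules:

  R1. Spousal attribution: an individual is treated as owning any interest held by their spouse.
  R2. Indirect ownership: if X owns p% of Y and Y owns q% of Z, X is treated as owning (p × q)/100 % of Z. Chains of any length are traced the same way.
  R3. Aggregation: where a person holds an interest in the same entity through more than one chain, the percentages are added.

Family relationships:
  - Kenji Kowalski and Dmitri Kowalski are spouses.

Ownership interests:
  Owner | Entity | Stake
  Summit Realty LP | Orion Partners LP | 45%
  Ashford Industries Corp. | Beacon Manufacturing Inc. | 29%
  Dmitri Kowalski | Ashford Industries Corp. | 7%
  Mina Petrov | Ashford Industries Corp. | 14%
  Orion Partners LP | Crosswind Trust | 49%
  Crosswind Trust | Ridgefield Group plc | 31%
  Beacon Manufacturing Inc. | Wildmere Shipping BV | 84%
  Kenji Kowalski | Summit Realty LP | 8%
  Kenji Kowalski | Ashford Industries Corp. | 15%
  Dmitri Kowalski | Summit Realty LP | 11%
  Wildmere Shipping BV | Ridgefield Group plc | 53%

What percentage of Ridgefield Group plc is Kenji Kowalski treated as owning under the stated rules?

By spousal attribution (R1), Kenji Kowalski is treated as also owning Dmitri Kowalski's interest in Ashford Industries Corp, giving 15% + 7% = 22%.
By spousal attribution (R1), Kenji Kowalski is treated as also owning Dmitri Kowalski's interest in Summit Realty LP, giving 8% + 11% = 19%.
Chain via Ashford Industries Corp. → Beacon Manufacturing Inc. → Wildmere Shipping BV (R2): 22% × 29% × 84% × 53% = 2.840376% of Ridgefield Group plc.
Chain via Summit Realty LP → Orion Partners LP → Crosswind Trust (R2): 19% × 45% × 49% × 31% = 1.298745% of Ridgefield Group plc.
Aggregating (R3): 2.840376% + 1.298745% = 4.139121%.

4.139121%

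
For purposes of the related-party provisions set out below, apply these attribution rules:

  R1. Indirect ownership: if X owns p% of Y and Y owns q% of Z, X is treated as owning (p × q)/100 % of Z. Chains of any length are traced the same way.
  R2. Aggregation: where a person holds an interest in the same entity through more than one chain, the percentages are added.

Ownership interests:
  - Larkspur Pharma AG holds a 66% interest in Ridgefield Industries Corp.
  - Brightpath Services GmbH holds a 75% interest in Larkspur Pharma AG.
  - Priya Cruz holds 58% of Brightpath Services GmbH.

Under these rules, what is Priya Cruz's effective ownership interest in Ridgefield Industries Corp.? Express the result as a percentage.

28.71%

Chain via Brightpath Services GmbH → Larkspur Pharma AG (R1): 58% × 75% × 66% = 28.71% of Ridgefield Industries Corp.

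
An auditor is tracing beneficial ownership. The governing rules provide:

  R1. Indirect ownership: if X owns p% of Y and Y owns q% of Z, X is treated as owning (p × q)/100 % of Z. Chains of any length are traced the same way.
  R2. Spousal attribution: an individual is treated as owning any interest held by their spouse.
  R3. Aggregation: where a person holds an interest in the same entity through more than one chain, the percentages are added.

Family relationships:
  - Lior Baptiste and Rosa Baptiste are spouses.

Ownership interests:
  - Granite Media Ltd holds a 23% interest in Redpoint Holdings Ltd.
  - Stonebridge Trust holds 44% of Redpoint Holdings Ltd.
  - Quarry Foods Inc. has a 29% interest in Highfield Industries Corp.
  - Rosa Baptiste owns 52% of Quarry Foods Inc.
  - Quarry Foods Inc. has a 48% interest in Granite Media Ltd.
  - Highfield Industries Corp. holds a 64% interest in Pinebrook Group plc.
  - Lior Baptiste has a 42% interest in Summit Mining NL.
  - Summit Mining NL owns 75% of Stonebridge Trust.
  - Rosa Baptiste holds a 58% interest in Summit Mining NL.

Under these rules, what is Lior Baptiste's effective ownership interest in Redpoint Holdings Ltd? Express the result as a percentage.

By spousal attribution (R2), Lior Baptiste is treated as also owning Rosa Baptiste's interest in Summit Mining NL, giving 42% + 58% = 100%.
By spousal attribution (R2), Lior Baptiste is treated as owning Rosa Baptiste's 52% interest in Quarry Foods Inc.
Chain via Summit Mining NL → Stonebridge Trust (R1): 100% × 75% × 44% = 33% of Redpoint Holdings Ltd.
Chain via Quarry Foods Inc. → Granite Media Ltd (R1): 52% × 48% × 23% = 5.7408% of Redpoint Holdings Ltd.
Aggregating (R3): 33% + 5.7408% = 38.7408%.

38.7408%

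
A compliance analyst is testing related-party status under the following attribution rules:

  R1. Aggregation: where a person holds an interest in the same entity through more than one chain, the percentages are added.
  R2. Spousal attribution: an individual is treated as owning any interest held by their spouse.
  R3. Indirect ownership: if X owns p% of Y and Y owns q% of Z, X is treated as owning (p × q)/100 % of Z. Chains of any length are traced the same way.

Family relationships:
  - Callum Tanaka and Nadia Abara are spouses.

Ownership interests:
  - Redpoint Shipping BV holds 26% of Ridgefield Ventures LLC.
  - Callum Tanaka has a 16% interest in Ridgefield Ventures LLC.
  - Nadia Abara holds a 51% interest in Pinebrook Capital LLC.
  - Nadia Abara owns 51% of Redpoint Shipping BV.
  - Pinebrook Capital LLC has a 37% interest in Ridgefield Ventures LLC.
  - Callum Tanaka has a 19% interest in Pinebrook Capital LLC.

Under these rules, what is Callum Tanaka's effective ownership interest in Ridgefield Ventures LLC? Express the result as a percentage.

By spousal attribution (R2), Callum Tanaka is treated as also owning Nadia Abara's interest in Pinebrook Capital LLC, giving 19% + 51% = 70%.
By spousal attribution (R2), Callum Tanaka is treated as owning Nadia Abara's 51% interest in Redpoint Shipping BV.
Chain via Pinebrook Capital LLC (R3): 70% × 37% = 25.9% of Ridgefield Ventures LLC.
Direct interest in Ridgefield Ventures LLC: 16%.
Chain via Redpoint Shipping BV (R3): 51% × 26% = 13.26% of Ridgefield Ventures LLC.
Aggregating (R1): 25.9% + 16% + 13.26% = 55.16%.

55.16%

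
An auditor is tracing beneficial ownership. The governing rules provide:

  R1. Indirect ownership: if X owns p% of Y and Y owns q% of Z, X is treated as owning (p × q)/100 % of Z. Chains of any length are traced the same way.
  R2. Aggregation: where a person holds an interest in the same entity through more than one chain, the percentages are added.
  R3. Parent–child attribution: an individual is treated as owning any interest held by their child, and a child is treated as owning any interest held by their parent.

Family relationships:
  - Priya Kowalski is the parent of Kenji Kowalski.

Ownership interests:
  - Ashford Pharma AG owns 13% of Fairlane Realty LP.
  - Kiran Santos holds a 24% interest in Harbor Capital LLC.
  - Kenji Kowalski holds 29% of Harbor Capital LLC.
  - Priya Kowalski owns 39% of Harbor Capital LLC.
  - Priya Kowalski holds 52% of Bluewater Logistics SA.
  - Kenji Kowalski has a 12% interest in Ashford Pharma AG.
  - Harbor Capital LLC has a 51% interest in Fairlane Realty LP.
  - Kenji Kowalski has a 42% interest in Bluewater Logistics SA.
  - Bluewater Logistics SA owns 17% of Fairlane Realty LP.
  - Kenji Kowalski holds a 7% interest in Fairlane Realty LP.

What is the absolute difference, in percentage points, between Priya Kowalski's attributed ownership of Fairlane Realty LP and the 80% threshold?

By parent–child attribution (R3), Priya Kowalski is treated as also owning Kenji Kowalski's interest in Harbor Capital LLC, giving 39% + 29% = 68%.
By parent–child attribution (R3), Priya Kowalski is treated as also owning Kenji Kowalski's interest in Bluewater Logistics SA, giving 52% + 42% = 94%.
By parent–child attribution (R3), Priya Kowalski is treated as owning Kenji Kowalski's 12% interest in Ashford Pharma AG.
By parent–child attribution (R3), Priya Kowalski is treated as owning Kenji Kowalski's 7% interest in Fairlane Realty LP.
Chain via Harbor Capital LLC (R1): 68% × 51% = 34.68% of Fairlane Realty LP.
Chain via Bluewater Logistics SA (R1): 94% × 17% = 15.98% of Fairlane Realty LP.
Chain via Ashford Pharma AG (R1): 12% × 13% = 1.56% of Fairlane Realty LP.
Direct interest in Fairlane Realty LP: 7%.
Aggregating (R2): 34.68% + 15.98% + 1.56% + 7% = 59.22%.
59.22% falls short of the 80% threshold by 20.78 percentage points.

20.78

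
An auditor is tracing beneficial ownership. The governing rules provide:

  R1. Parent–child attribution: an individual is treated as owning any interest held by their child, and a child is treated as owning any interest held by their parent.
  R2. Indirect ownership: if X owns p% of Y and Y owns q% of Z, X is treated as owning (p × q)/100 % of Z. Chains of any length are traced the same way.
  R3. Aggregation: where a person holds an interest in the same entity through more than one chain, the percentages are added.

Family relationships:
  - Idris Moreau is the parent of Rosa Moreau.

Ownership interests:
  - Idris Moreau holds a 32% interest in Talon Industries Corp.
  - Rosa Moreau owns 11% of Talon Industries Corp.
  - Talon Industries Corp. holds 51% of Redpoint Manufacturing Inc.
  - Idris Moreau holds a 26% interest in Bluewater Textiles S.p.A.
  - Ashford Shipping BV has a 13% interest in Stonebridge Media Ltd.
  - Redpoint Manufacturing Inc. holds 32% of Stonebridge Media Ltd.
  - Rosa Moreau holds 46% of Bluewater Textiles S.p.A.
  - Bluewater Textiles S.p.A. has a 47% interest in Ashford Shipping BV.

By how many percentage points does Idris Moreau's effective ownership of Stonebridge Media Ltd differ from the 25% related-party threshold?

13.5832

By parent–child attribution (R1), Idris Moreau is treated as also owning Rosa Moreau's interest in Bluewater Textiles S.p.A, giving 26% + 46% = 72%.
By parent–child attribution (R1), Idris Moreau is treated as also owning Rosa Moreau's interest in Talon Industries Corp, giving 32% + 11% = 43%.
Chain via Bluewater Textiles S.p.A. → Ashford Shipping BV (R2): 72% × 47% × 13% = 4.3992% of Stonebridge Media Ltd.
Chain via Talon Industries Corp. → Redpoint Manufacturing Inc. (R2): 43% × 51% × 32% = 7.0176% of Stonebridge Media Ltd.
Aggregating (R3): 4.3992% + 7.0176% = 11.4168%.
11.4168% falls short of the 25% threshold by 13.5832 percentage points.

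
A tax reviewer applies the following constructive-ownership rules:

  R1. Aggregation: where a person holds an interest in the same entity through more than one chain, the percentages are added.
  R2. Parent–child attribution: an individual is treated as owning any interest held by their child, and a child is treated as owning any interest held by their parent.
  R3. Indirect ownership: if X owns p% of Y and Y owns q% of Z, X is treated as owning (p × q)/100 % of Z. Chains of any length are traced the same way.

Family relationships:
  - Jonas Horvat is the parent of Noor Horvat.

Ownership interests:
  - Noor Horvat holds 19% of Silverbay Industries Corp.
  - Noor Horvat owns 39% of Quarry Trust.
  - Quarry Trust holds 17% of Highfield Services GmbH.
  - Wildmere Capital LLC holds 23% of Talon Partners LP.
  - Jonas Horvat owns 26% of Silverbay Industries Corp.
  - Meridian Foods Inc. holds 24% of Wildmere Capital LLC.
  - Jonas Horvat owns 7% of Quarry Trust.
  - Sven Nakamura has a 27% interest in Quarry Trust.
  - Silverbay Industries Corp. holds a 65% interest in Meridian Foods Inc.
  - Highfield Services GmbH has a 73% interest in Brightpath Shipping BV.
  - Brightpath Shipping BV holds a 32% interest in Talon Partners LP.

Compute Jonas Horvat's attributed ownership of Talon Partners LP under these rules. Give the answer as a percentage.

3.441352%

By parent–child attribution (R2), Jonas Horvat is treated as also owning Noor Horvat's interest in Silverbay Industries Corp, giving 26% + 19% = 45%.
By parent–child attribution (R2), Jonas Horvat is treated as also owning Noor Horvat's interest in Quarry Trust, giving 7% + 39% = 46%.
Chain via Silverbay Industries Corp. → Meridian Foods Inc. → Wildmere Capital LLC (R3): 45% × 65% × 24% × 23% = 1.6146% of Talon Partners LP.
Chain via Quarry Trust → Highfield Services GmbH → Brightpath Shipping BV (R3): 46% × 17% × 73% × 32% = 1.826752% of Talon Partners LP.
Aggregating (R1): 1.6146% + 1.826752% = 3.441352%.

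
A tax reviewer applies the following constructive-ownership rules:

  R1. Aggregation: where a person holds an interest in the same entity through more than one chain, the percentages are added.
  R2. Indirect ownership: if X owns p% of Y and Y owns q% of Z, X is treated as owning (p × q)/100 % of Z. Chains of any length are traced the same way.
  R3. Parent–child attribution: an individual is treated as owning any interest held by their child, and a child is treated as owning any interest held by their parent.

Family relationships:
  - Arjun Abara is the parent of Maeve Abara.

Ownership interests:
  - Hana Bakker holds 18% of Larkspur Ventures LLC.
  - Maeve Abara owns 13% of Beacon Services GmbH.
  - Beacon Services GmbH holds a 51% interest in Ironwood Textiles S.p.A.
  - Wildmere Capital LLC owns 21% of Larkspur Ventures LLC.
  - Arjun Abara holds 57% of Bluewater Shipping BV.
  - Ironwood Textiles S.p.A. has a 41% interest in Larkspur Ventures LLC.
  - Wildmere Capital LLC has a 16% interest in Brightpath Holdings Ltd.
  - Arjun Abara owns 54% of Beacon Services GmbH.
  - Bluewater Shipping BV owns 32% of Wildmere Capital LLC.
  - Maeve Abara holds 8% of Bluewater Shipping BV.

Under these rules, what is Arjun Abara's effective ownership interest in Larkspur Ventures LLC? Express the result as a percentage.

18.3777%

By parent–child attribution (R3), Arjun Abara is treated as also owning Maeve Abara's interest in Bluewater Shipping BV, giving 57% + 8% = 65%.
By parent–child attribution (R3), Arjun Abara is treated as also owning Maeve Abara's interest in Beacon Services GmbH, giving 54% + 13% = 67%.
Chain via Bluewater Shipping BV → Wildmere Capital LLC (R2): 65% × 32% × 21% = 4.368% of Larkspur Ventures LLC.
Chain via Beacon Services GmbH → Ironwood Textiles S.p.A. (R2): 67% × 51% × 41% = 14.0097% of Larkspur Ventures LLC.
Aggregating (R1): 4.368% + 14.0097% = 18.3777%.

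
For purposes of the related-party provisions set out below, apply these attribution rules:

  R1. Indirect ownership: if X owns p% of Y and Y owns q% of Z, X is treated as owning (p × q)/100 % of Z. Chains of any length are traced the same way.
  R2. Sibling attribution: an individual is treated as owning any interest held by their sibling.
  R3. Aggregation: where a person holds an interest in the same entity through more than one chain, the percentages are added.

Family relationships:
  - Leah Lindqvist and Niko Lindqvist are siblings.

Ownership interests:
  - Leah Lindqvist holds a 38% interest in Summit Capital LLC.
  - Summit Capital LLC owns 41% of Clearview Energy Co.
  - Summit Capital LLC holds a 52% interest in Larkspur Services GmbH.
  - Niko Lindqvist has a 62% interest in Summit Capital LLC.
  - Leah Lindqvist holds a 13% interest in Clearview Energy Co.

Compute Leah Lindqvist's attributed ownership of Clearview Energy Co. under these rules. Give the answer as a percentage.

By sibling attribution (R2), Leah Lindqvist is treated as also owning Niko Lindqvist's interest in Summit Capital LLC, giving 38% + 62% = 100%.
Chain via Summit Capital LLC (R1): 100% × 41% = 41% of Clearview Energy Co.
Direct interest in Clearview Energy Co: 13%.
Aggregating (R3): 41% + 13% = 54%.

54%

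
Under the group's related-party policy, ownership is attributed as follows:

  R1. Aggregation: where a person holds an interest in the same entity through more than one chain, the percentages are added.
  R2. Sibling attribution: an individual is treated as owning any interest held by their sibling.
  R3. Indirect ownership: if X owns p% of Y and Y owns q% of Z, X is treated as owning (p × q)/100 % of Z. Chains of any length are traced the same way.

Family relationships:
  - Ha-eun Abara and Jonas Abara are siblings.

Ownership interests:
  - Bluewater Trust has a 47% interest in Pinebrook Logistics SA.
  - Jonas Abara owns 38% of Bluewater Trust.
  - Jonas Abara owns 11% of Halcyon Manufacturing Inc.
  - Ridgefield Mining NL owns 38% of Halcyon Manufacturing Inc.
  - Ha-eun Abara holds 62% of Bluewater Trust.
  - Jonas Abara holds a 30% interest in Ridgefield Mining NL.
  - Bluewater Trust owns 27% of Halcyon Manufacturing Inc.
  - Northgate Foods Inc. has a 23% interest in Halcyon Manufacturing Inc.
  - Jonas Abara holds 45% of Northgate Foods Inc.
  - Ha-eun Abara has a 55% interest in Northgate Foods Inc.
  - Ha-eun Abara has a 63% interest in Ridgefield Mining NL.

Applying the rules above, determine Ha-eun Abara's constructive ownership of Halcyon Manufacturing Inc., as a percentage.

By sibling attribution (R2), Ha-eun Abara is treated as also owning Jonas Abara's interest in Ridgefield Mining NL, giving 63% + 30% = 93%.
By sibling attribution (R2), Ha-eun Abara is treated as also owning Jonas Abara's interest in Bluewater Trust, giving 62% + 38% = 100%.
By sibling attribution (R2), Ha-eun Abara is treated as also owning Jonas Abara's interest in Northgate Foods Inc, giving 55% + 45% = 100%.
By sibling attribution (R2), Ha-eun Abara is treated as owning Jonas Abara's 11% interest in Halcyon Manufacturing Inc.
Chain via Ridgefield Mining NL (R3): 93% × 38% = 35.34% of Halcyon Manufacturing Inc.
Chain via Bluewater Trust (R3): 100% × 27% = 27% of Halcyon Manufacturing Inc.
Chain via Northgate Foods Inc. (R3): 100% × 23% = 23% of Halcyon Manufacturing Inc.
Direct interest in Halcyon Manufacturing Inc: 11%.
Aggregating (R1): 35.34% + 27% + 23% + 11% = 96.34%.

96.34%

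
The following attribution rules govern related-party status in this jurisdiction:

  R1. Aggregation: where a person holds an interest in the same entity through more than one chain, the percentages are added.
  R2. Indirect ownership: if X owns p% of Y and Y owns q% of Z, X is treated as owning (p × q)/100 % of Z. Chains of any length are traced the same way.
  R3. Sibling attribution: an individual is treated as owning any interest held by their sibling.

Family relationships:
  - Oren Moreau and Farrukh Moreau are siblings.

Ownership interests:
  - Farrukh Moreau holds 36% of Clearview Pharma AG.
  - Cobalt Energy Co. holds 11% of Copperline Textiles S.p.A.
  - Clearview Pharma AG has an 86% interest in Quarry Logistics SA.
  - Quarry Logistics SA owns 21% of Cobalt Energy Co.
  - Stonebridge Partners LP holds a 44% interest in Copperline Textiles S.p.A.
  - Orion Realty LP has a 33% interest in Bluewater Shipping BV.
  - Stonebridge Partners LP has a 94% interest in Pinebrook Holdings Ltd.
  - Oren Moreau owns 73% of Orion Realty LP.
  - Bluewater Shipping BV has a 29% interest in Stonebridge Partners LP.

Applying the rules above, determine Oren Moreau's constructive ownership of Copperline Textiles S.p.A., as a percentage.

3.78906%

By sibling attribution (R3), Oren Moreau is treated as owning Farrukh Moreau's 36% interest in Clearview Pharma AG.
Chain via Orion Realty LP → Bluewater Shipping BV → Stonebridge Partners LP (R2): 73% × 33% × 29% × 44% = 3.073884% of Copperline Textiles S.p.A.
Chain via Clearview Pharma AG → Quarry Logistics SA → Cobalt Energy Co. (R2): 36% × 86% × 21% × 11% = 0.715176% of Copperline Textiles S.p.A.
Aggregating (R1): 3.073884% + 0.715176% = 3.78906%.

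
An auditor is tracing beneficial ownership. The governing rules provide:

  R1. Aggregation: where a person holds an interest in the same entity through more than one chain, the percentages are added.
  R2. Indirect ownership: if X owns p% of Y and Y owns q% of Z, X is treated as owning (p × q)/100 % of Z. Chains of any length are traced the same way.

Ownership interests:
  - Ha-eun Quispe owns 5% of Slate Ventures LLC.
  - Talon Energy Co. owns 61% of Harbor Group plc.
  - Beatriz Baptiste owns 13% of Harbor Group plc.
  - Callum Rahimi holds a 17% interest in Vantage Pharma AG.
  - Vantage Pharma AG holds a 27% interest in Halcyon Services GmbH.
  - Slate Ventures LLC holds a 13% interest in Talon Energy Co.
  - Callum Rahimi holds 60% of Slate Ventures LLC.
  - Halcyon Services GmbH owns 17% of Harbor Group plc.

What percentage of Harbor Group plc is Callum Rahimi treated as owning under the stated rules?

Chain via Slate Ventures LLC → Talon Energy Co. (R2): 60% × 13% × 61% = 4.758% of Harbor Group plc.
Chain via Vantage Pharma AG → Halcyon Services GmbH (R2): 17% × 27% × 17% = 0.7803% of Harbor Group plc.
Aggregating (R1): 4.758% + 0.7803% = 5.5383%.

5.5383%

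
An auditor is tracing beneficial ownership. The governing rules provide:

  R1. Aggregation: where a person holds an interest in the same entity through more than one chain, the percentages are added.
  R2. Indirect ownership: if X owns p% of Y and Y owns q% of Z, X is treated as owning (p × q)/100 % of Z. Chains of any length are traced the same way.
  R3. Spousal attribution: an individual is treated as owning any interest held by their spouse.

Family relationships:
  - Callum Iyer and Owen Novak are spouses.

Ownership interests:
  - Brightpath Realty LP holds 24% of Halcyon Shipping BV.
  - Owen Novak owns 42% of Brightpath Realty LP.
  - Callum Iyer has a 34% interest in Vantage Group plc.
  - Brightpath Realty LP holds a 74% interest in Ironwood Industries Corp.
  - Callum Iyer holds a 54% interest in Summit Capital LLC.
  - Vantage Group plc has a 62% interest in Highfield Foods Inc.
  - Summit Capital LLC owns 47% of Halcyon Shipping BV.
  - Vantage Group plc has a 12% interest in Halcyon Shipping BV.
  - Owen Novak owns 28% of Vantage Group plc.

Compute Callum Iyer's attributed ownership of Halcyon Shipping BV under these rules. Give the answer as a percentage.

42.9%

By spousal attribution (R3), Callum Iyer is treated as also owning Owen Novak's interest in Vantage Group plc, giving 34% + 28% = 62%.
By spousal attribution (R3), Callum Iyer is treated as owning Owen Novak's 42% interest in Brightpath Realty LP.
Chain via Summit Capital LLC (R2): 54% × 47% = 25.38% of Halcyon Shipping BV.
Chain via Vantage Group plc (R2): 62% × 12% = 7.44% of Halcyon Shipping BV.
Chain via Brightpath Realty LP (R2): 42% × 24% = 10.08% of Halcyon Shipping BV.
Aggregating (R1): 25.38% + 7.44% + 10.08% = 42.9%.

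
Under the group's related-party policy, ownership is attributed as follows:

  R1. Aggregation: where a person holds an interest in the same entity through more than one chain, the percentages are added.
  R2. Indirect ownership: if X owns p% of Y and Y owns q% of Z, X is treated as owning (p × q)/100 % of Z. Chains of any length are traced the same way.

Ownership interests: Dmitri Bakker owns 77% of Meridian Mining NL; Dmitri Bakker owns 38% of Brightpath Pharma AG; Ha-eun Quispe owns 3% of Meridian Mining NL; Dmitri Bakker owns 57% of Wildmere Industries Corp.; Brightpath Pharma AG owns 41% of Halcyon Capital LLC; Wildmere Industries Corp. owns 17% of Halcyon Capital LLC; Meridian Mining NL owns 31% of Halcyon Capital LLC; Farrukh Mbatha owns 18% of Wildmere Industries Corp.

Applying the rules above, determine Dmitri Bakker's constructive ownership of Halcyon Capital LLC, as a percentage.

Chain via Brightpath Pharma AG (R2): 38% × 41% = 15.58% of Halcyon Capital LLC.
Chain via Meridian Mining NL (R2): 77% × 31% = 23.87% of Halcyon Capital LLC.
Chain via Wildmere Industries Corp. (R2): 57% × 17% = 9.69% of Halcyon Capital LLC.
Aggregating (R1): 15.58% + 23.87% + 9.69% = 49.14%.

49.14%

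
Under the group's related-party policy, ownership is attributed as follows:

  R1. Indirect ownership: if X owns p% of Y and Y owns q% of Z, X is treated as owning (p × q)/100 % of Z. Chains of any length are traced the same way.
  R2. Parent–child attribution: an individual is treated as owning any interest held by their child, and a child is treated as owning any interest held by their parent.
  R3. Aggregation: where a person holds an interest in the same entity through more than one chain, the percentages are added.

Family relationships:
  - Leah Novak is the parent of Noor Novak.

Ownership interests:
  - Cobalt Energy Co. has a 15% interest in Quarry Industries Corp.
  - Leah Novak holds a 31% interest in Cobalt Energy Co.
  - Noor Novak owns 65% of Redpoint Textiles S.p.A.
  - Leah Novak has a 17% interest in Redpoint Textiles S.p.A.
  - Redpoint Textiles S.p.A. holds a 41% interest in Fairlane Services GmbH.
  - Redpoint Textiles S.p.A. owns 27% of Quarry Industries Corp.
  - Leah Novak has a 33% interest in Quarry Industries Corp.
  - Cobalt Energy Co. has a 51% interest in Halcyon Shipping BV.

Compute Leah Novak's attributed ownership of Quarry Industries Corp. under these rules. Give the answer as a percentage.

By parent–child attribution (R2), Leah Novak is treated as also owning Noor Novak's interest in Redpoint Textiles S.p.A, giving 17% + 65% = 82%.
Chain via Redpoint Textiles S.p.A. (R1): 82% × 27% = 22.14% of Quarry Industries Corp.
Chain via Cobalt Energy Co. (R1): 31% × 15% = 4.65% of Quarry Industries Corp.
Direct interest in Quarry Industries Corp: 33%.
Aggregating (R3): 22.14% + 4.65% + 33% = 59.79%.

59.79%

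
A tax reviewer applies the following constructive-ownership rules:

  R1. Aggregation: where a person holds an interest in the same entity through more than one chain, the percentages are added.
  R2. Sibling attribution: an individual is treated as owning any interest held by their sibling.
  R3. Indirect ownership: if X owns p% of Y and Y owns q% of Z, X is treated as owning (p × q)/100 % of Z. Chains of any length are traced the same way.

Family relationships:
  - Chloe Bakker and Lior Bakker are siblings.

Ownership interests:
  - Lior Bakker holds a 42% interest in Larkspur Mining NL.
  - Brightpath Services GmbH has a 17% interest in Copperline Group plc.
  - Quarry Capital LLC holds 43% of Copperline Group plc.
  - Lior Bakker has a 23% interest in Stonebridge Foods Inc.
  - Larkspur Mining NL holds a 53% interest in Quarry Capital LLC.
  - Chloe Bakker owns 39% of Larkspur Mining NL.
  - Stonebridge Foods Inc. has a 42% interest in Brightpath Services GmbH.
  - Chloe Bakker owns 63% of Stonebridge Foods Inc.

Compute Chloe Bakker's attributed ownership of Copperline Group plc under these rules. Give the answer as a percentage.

By sibling attribution (R2), Chloe Bakker is treated as also owning Lior Bakker's interest in Stonebridge Foods Inc, giving 63% + 23% = 86%.
By sibling attribution (R2), Chloe Bakker is treated as also owning Lior Bakker's interest in Larkspur Mining NL, giving 39% + 42% = 81%.
Chain via Stonebridge Foods Inc. → Brightpath Services GmbH (R3): 86% × 42% × 17% = 6.1404% of Copperline Group plc.
Chain via Larkspur Mining NL → Quarry Capital LLC (R3): 81% × 53% × 43% = 18.4599% of Copperline Group plc.
Aggregating (R1): 6.1404% + 18.4599% = 24.6003%.

24.6003%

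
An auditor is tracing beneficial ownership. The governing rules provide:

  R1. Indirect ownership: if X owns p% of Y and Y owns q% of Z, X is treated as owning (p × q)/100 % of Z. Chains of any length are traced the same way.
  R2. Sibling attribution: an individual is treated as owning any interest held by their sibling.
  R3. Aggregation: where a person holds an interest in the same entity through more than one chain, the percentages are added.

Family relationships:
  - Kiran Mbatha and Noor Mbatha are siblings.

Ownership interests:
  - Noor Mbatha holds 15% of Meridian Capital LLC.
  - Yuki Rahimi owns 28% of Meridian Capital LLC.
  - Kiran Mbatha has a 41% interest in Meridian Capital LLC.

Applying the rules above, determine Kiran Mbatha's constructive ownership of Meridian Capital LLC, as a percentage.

By sibling attribution (R2), Kiran Mbatha is treated as also owning Noor Mbatha's interest in Meridian Capital LLC, giving 41% + 15% = 56%.
Direct interest in Meridian Capital LLC: 56%.

56%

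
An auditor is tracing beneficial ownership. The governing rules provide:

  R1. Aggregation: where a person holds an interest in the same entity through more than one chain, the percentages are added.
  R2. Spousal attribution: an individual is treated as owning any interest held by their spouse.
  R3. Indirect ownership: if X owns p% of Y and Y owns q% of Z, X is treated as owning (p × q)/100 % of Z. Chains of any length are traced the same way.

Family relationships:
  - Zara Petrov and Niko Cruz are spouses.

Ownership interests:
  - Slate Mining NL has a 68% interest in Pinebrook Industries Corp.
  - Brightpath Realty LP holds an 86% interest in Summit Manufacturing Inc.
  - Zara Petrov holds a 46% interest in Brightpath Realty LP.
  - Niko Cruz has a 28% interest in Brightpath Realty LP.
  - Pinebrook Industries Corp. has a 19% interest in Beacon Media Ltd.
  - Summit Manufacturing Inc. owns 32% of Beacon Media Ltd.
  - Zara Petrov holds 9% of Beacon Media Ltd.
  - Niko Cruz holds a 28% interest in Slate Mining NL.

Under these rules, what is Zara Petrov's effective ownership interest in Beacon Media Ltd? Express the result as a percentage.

32.9824%

By spousal attribution (R2), Zara Petrov is treated as also owning Niko Cruz's interest in Brightpath Realty LP, giving 46% + 28% = 74%.
By spousal attribution (R2), Zara Petrov is treated as owning Niko Cruz's 28% interest in Slate Mining NL.
Chain via Brightpath Realty LP → Summit Manufacturing Inc. (R3): 74% × 86% × 32% = 20.3648% of Beacon Media Ltd.
Direct interest in Beacon Media Ltd: 9%.
Chain via Slate Mining NL → Pinebrook Industries Corp. (R3): 28% × 68% × 19% = 3.6176% of Beacon Media Ltd.
Aggregating (R1): 20.3648% + 9% + 3.6176% = 32.9824%.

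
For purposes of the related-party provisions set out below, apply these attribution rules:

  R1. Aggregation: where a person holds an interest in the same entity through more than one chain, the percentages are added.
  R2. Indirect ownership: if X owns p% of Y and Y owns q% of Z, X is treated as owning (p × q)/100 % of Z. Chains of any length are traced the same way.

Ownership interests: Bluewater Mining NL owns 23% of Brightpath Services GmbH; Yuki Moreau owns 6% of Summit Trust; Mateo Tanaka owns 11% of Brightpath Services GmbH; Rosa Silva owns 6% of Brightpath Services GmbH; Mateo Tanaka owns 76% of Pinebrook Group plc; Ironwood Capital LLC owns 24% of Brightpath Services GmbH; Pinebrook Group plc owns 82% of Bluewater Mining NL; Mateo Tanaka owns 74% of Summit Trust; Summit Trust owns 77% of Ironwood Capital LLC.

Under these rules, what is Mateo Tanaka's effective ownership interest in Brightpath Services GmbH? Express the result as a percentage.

39.0088%

Chain via Pinebrook Group plc → Bluewater Mining NL (R2): 76% × 82% × 23% = 14.3336% of Brightpath Services GmbH.
Chain via Summit Trust → Ironwood Capital LLC (R2): 74% × 77% × 24% = 13.6752% of Brightpath Services GmbH.
Direct interest in Brightpath Services GmbH: 11%.
Aggregating (R1): 14.3336% + 13.6752% + 11% = 39.0088%.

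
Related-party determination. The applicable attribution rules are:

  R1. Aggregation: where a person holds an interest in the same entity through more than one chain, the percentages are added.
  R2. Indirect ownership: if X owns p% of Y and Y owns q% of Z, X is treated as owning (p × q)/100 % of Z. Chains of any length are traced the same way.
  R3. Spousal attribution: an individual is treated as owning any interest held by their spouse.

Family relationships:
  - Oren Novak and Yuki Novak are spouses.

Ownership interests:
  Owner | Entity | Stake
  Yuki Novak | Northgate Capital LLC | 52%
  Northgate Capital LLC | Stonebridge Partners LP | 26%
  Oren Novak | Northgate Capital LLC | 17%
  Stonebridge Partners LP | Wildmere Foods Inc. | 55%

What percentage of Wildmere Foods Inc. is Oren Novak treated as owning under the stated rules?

9.867%

By spousal attribution (R3), Oren Novak is treated as also owning Yuki Novak's interest in Northgate Capital LLC, giving 17% + 52% = 69%.
Chain via Northgate Capital LLC → Stonebridge Partners LP (R2): 69% × 26% × 55% = 9.867% of Wildmere Foods Inc.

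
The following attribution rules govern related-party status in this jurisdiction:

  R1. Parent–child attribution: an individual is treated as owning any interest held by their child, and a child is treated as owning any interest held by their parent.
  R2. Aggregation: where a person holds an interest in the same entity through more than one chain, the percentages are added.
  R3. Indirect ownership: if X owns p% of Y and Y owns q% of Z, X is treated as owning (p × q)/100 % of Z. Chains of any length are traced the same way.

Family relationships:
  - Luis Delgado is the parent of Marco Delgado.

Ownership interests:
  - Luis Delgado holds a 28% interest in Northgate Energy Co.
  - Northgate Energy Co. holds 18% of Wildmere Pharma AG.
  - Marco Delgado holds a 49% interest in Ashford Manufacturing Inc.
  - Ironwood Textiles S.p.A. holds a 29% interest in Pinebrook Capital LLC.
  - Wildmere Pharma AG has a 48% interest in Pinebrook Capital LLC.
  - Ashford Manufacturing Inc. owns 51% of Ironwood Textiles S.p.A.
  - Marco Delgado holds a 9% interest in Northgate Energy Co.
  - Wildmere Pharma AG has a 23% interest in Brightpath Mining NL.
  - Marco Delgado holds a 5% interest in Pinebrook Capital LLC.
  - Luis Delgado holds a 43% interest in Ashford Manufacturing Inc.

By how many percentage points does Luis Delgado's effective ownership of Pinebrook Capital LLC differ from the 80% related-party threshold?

By parent–child attribution (R1), Luis Delgado is treated as also owning Marco Delgado's interest in Northgate Energy Co, giving 28% + 9% = 37%.
By parent–child attribution (R1), Luis Delgado is treated as also owning Marco Delgado's interest in Ashford Manufacturing Inc, giving 43% + 49% = 92%.
By parent–child attribution (R1), Luis Delgado is treated as owning Marco Delgado's 5% interest in Pinebrook Capital LLC.
Chain via Northgate Energy Co. → Wildmere Pharma AG (R3): 37% × 18% × 48% = 3.1968% of Pinebrook Capital LLC.
Chain via Ashford Manufacturing Inc. → Ironwood Textiles S.p.A. (R3): 92% × 51% × 29% = 13.6068% of Pinebrook Capital LLC.
Direct interest in Pinebrook Capital LLC: 5%.
Aggregating (R2): 3.1968% + 13.6068% + 5% = 21.8036%.
21.8036% falls short of the 80% threshold by 58.1964 percentage points.

58.1964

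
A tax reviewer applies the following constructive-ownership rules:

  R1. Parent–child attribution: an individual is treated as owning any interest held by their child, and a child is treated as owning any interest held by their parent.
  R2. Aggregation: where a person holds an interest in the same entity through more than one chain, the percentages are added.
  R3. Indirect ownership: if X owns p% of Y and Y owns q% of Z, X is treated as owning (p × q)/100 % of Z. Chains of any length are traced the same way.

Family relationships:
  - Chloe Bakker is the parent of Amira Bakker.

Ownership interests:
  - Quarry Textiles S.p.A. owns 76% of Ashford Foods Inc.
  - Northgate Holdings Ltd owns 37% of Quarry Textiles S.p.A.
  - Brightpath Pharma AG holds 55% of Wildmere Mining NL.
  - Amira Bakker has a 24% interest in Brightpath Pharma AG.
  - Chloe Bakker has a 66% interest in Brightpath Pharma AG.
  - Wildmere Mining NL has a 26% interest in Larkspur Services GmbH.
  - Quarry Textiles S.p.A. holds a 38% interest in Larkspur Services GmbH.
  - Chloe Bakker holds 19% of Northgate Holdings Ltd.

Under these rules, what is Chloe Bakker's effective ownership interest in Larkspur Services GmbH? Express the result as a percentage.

By parent–child attribution (R1), Chloe Bakker is treated as also owning Amira Bakker's interest in Brightpath Pharma AG, giving 66% + 24% = 90%.
Chain via Brightpath Pharma AG → Wildmere Mining NL (R3): 90% × 55% × 26% = 12.87% of Larkspur Services GmbH.
Chain via Northgate Holdings Ltd → Quarry Textiles S.p.A. (R3): 19% × 37% × 38% = 2.6714% of Larkspur Services GmbH.
Aggregating (R2): 12.87% + 2.6714% = 15.5414%.

15.5414%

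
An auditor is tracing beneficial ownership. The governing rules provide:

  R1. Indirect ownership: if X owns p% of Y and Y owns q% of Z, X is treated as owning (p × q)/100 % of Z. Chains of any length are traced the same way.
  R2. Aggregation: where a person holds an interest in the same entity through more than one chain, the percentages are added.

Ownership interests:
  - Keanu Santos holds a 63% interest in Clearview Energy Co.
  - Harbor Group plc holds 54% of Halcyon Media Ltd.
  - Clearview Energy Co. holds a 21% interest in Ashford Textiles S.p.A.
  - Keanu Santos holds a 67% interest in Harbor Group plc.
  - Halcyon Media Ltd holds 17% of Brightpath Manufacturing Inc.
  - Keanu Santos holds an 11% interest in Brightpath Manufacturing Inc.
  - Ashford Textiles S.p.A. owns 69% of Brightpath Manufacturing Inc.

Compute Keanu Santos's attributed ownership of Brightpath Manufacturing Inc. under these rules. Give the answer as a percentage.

26.2793%

Chain via Harbor Group plc → Halcyon Media Ltd (R1): 67% × 54% × 17% = 6.1506% of Brightpath Manufacturing Inc.
Chain via Clearview Energy Co. → Ashford Textiles S.p.A. (R1): 63% × 21% × 69% = 9.1287% of Brightpath Manufacturing Inc.
Direct interest in Brightpath Manufacturing Inc: 11%.
Aggregating (R2): 6.1506% + 9.1287% + 11% = 26.2793%.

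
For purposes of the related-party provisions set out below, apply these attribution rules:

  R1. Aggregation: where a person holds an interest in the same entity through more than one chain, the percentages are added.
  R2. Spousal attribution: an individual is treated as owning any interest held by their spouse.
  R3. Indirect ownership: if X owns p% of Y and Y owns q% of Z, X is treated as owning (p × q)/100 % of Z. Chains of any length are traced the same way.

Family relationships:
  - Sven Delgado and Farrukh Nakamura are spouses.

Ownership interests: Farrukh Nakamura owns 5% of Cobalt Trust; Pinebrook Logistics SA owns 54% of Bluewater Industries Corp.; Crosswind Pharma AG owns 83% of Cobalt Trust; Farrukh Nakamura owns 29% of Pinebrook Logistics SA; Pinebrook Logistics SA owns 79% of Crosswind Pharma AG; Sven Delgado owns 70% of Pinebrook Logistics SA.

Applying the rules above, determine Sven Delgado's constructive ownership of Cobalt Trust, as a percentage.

69.9143%

By spousal attribution (R2), Sven Delgado is treated as also owning Farrukh Nakamura's interest in Pinebrook Logistics SA, giving 70% + 29% = 99%.
By spousal attribution (R2), Sven Delgado is treated as owning Farrukh Nakamura's 5% interest in Cobalt Trust.
Chain via Pinebrook Logistics SA → Crosswind Pharma AG (R3): 99% × 79% × 83% = 64.9143% of Cobalt Trust.
Direct interest in Cobalt Trust: 5%.
Aggregating (R1): 64.9143% + 5% = 69.9143%.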